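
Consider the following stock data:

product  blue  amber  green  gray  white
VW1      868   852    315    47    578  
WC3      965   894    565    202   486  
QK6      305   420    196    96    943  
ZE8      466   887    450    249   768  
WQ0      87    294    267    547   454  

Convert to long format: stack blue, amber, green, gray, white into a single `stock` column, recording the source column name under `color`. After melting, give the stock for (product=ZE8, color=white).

Unpivoting turns each (product, wide-column) pair into one long row.
The wide cell at row ZE8, column white holds 768, so the long row (ZE8, white) has stock=768.

768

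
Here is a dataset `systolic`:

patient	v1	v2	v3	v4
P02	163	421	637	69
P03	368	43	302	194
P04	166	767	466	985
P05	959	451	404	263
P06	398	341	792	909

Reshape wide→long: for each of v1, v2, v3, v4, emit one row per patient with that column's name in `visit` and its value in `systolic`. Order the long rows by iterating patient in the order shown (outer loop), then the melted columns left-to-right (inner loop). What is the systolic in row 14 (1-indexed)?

20 rows total (5 × 4). Row 14: index ⌊(14-1)/4⌋ = 3 into patient → P05; (14-1) mod 4 = 1 into the melted columns → v2.
So row 14 is (P05, v2, 451); systolic = 451.

451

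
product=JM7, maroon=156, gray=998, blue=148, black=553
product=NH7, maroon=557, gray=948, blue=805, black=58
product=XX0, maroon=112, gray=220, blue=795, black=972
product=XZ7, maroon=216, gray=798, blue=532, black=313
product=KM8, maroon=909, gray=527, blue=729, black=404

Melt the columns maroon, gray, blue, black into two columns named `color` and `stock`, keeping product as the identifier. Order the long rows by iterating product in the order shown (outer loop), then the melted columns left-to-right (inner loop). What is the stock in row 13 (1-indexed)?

216

20 rows total (5 × 4). Row 13: index ⌊(13-1)/4⌋ = 3 into product → XZ7; (13-1) mod 4 = 0 into the melted columns → maroon.
So row 13 is (XZ7, maroon, 216); stock = 216.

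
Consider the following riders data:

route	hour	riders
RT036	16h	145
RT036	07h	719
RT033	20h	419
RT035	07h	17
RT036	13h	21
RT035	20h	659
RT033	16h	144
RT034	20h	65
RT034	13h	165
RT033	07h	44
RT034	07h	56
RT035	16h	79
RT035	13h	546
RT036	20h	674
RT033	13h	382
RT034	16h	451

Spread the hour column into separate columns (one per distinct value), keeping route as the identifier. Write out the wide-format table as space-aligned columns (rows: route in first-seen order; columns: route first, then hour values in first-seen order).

route  16h  07h  20h  13h
RT036  145  719  674  21 
RT033  144  44   419  382
RT035  79   17   659  546
RT034  451  56   65   165

Columns: route plus the 4 distinct hour values (16h, 07h, 20h, 13h).
For example, row RT036 column 16h takes riders=145 from the long row (RT036, 16h).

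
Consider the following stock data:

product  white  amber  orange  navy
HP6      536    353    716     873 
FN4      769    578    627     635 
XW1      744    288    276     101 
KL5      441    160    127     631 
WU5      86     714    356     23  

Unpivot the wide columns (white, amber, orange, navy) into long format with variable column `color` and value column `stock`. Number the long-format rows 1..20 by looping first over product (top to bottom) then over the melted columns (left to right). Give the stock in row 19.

356

20 rows total (5 × 4). Row 19: index ⌊(19-1)/4⌋ = 4 into product → WU5; (19-1) mod 4 = 2 into the melted columns → orange.
So row 19 is (WU5, orange, 356); stock = 356.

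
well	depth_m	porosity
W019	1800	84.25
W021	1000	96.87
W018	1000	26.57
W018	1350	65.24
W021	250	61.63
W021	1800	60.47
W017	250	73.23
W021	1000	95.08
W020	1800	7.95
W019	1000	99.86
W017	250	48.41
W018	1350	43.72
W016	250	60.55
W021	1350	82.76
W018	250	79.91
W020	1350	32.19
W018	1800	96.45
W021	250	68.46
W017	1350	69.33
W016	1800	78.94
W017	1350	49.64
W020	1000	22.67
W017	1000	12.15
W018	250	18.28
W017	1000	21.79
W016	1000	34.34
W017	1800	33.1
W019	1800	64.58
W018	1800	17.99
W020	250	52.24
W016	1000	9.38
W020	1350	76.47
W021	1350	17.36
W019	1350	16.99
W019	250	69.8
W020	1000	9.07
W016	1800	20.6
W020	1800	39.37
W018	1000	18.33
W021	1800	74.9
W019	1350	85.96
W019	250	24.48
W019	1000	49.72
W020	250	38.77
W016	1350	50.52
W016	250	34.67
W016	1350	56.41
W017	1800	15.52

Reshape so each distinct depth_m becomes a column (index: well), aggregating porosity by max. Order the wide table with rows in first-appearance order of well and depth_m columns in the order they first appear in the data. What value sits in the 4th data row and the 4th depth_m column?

With rows in first-appearance order of well, row 4 is well=W017. depth_m columns in first-appearance order: 1800, 1000, 1350, 250; column 4 is 250.
Long rows with well=W017, depth_m=250: max(73.23, 48.41) = 73.23.

73.23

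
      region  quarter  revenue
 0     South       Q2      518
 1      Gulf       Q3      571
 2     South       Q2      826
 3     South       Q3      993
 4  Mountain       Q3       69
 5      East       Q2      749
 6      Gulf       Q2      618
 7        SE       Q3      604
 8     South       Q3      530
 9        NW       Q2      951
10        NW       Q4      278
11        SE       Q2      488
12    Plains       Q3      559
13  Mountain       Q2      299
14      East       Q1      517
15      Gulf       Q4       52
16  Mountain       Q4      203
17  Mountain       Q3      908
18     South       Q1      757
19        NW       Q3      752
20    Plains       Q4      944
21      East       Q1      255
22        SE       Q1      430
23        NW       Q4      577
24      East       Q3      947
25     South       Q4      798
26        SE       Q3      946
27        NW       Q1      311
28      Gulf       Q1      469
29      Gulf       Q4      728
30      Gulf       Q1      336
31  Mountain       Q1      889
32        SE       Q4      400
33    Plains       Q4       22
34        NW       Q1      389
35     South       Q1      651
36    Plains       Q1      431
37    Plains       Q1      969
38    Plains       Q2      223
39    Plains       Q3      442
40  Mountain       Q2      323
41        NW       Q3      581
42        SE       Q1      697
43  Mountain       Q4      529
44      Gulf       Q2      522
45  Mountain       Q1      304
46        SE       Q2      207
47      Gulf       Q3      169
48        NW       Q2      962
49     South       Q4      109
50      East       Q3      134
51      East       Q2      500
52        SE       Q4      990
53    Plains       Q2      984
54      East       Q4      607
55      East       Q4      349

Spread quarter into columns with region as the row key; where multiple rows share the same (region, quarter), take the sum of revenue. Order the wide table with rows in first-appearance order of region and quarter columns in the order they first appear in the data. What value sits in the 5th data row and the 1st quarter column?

With rows in first-appearance order of region, row 5 is region=SE. quarter columns in first-appearance order: Q2, Q3, Q4, Q1; column 1 is Q2.
Long rows with region=SE, quarter=Q2: 488 + 207 = 695.

695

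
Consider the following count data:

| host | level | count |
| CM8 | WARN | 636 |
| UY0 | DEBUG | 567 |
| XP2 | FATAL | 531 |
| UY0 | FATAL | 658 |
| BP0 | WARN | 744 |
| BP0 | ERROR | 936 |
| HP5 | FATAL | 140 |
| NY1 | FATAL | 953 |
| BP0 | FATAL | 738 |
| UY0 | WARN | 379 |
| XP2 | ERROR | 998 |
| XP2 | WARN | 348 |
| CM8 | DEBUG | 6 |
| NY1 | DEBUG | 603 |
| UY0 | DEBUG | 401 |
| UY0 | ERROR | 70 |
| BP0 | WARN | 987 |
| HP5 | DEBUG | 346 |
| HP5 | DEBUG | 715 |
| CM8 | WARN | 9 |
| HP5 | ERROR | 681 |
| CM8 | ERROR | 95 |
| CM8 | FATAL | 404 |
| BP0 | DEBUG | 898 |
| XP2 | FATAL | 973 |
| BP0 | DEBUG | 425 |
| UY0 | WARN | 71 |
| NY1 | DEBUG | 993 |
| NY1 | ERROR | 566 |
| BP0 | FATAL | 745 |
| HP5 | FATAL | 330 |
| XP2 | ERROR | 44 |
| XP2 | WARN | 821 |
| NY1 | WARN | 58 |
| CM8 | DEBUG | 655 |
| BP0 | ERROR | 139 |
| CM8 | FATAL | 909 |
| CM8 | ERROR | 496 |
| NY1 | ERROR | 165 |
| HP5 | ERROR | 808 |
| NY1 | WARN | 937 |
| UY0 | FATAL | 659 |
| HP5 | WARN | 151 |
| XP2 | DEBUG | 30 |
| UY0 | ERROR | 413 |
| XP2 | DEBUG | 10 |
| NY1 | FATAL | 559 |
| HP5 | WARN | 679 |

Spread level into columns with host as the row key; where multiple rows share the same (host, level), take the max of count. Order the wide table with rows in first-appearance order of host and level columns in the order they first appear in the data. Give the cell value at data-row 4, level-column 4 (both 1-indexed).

With rows in first-appearance order of host, row 4 is host=BP0. level columns in first-appearance order: WARN, DEBUG, FATAL, ERROR; column 4 is ERROR.
Long rows with host=BP0, level=ERROR: max(936, 139) = 936.

936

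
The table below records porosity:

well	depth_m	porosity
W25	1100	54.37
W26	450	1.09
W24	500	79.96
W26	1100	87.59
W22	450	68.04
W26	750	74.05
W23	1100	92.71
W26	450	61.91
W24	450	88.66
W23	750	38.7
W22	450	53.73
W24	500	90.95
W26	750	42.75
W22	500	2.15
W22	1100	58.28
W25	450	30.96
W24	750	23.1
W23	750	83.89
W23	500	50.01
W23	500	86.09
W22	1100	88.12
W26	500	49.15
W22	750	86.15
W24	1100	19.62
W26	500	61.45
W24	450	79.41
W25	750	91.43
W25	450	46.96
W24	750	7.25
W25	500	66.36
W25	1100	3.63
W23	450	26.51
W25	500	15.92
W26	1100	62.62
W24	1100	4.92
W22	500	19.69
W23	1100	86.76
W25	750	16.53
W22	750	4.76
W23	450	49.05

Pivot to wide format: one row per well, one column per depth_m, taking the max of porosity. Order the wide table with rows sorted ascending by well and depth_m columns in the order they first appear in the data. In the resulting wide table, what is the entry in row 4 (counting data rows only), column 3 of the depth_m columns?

66.36

With rows sorted ascending by well, row 4 is well=W25. depth_m columns in first-appearance order: 1100, 450, 500, 750; column 3 is 500.
Long rows with well=W25, depth_m=500: max(66.36, 15.92) = 66.36.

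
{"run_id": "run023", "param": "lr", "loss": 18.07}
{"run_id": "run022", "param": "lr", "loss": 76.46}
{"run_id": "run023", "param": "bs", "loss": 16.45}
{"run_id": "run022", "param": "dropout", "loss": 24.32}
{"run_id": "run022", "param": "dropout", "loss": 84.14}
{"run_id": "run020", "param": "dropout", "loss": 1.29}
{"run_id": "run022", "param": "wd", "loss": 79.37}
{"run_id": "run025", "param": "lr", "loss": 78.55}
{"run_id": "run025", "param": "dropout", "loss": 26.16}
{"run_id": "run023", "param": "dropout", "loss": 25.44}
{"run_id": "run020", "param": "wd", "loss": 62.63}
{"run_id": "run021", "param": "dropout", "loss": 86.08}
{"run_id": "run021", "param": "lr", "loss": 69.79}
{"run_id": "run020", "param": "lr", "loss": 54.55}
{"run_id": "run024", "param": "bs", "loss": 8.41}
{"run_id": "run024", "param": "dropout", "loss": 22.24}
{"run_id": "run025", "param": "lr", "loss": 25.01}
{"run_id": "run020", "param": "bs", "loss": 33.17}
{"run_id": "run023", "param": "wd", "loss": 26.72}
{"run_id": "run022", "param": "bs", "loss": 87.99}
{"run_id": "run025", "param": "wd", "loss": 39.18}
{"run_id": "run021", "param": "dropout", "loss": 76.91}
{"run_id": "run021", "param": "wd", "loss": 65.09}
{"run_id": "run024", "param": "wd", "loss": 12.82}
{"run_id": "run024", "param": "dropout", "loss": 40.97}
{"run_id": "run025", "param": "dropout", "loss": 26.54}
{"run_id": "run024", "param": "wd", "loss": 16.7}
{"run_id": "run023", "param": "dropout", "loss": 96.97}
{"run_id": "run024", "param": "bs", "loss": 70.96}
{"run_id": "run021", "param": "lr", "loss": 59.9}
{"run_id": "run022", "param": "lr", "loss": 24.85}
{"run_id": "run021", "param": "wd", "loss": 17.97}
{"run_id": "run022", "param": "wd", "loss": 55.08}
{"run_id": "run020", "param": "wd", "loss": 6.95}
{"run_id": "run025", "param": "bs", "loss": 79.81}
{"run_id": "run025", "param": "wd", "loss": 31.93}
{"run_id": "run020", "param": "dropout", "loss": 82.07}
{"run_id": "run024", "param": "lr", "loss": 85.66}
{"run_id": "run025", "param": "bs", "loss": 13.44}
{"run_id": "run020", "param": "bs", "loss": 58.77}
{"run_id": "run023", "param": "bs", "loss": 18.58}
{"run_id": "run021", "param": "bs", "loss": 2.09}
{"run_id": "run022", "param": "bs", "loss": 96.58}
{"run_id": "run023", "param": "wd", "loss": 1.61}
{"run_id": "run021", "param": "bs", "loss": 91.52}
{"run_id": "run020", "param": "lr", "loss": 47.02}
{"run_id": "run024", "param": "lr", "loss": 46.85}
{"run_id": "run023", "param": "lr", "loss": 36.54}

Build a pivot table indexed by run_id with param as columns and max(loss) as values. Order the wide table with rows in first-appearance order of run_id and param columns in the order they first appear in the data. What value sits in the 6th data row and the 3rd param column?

40.97

With rows in first-appearance order of run_id, row 6 is run_id=run024. param columns in first-appearance order: lr, bs, dropout, wd; column 3 is dropout.
Long rows with run_id=run024, param=dropout: max(22.24, 40.97) = 40.97.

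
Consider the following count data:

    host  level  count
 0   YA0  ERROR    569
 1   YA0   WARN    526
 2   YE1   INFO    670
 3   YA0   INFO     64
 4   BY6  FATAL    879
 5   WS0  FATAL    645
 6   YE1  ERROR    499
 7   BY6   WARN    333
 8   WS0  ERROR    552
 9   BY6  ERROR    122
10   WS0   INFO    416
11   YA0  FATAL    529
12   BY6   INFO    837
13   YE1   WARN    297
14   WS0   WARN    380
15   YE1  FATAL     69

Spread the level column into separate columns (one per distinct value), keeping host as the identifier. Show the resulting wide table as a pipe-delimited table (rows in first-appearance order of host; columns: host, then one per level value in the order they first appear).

| host | ERROR | WARN | INFO | FATAL |
| YA0 | 569 | 526 | 64 | 529 |
| YE1 | 499 | 297 | 670 | 69 |
| BY6 | 122 | 333 | 837 | 879 |
| WS0 | 552 | 380 | 416 | 645 |

Columns: host plus the 4 distinct level values (ERROR, WARN, INFO, FATAL).
For example, row YA0 column ERROR takes count=569 from the long row (YA0, ERROR).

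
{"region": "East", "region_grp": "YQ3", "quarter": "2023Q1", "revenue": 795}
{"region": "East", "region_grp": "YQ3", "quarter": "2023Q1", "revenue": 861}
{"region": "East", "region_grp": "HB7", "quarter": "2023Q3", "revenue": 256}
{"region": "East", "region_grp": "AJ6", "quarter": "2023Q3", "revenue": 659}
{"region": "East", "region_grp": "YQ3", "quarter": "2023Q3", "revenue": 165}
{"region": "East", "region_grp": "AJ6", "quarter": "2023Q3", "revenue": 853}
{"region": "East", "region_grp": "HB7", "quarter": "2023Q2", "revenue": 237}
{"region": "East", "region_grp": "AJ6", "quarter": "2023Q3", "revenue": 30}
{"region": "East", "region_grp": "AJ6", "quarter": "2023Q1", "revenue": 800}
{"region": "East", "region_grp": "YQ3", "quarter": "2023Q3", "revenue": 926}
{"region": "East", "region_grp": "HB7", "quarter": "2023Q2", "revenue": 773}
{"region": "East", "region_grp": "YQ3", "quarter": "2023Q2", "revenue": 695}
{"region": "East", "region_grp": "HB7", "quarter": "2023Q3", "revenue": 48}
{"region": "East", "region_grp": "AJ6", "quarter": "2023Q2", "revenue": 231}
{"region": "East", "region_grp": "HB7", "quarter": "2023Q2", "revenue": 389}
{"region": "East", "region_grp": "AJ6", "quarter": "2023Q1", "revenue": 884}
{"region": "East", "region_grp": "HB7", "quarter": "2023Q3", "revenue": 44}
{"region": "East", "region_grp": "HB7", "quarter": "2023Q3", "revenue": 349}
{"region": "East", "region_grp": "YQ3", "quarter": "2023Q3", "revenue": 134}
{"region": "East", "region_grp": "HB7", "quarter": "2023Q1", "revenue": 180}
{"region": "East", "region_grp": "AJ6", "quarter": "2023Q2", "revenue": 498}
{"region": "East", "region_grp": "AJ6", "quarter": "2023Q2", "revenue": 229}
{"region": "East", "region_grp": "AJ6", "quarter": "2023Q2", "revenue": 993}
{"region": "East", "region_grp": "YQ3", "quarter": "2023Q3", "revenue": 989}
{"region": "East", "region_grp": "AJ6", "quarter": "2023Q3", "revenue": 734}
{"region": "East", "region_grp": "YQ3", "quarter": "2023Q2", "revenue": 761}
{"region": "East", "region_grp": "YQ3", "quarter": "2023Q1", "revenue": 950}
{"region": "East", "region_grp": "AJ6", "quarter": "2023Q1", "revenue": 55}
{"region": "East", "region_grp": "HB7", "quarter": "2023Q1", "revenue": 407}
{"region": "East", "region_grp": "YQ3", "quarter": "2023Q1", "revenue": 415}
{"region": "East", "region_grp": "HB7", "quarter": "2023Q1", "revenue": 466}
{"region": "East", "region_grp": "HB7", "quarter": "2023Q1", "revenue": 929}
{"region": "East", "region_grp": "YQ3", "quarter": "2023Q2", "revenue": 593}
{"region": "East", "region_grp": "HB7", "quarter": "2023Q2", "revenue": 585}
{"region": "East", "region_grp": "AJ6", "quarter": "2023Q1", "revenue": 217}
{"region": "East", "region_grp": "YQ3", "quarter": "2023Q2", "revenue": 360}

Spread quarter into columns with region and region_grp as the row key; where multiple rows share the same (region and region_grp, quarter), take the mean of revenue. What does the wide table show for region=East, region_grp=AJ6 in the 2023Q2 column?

Rows with region=East, region_grp=AJ6 and quarter=2023Q2: revenue values are 231, 498, 229, 993.
(231 + 498 + 229 + 993) / 4 = 487.75.

487.75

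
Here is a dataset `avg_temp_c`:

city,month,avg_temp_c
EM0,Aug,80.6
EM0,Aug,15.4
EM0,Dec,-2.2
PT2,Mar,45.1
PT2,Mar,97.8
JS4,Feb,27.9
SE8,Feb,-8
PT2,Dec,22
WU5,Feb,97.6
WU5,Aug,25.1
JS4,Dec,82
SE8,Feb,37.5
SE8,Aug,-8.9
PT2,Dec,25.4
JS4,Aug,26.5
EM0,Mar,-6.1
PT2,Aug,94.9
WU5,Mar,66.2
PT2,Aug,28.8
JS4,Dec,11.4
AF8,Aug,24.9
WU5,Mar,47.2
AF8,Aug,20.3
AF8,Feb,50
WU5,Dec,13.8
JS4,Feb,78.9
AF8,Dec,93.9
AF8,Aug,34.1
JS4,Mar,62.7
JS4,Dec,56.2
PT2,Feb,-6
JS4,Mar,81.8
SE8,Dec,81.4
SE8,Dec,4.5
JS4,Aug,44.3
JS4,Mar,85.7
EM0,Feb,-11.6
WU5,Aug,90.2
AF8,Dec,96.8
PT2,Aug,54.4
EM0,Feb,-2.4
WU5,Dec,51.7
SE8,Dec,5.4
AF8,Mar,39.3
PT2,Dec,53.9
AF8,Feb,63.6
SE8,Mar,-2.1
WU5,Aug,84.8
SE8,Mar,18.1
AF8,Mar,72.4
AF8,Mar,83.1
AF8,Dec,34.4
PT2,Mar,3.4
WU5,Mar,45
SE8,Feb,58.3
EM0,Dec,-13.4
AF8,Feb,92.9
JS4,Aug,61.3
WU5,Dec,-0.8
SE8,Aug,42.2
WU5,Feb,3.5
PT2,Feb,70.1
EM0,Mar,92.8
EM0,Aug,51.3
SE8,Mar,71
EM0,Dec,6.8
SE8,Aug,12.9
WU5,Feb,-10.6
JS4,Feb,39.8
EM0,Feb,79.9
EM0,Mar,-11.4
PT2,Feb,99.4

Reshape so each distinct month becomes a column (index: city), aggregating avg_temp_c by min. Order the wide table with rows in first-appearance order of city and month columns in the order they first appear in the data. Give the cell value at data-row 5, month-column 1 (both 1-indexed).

25.1

With rows in first-appearance order of city, row 5 is city=WU5. month columns in first-appearance order: Aug, Dec, Mar, Feb; column 1 is Aug.
Long rows with city=WU5, month=Aug: min(25.1, 90.2, 84.8) = 25.1.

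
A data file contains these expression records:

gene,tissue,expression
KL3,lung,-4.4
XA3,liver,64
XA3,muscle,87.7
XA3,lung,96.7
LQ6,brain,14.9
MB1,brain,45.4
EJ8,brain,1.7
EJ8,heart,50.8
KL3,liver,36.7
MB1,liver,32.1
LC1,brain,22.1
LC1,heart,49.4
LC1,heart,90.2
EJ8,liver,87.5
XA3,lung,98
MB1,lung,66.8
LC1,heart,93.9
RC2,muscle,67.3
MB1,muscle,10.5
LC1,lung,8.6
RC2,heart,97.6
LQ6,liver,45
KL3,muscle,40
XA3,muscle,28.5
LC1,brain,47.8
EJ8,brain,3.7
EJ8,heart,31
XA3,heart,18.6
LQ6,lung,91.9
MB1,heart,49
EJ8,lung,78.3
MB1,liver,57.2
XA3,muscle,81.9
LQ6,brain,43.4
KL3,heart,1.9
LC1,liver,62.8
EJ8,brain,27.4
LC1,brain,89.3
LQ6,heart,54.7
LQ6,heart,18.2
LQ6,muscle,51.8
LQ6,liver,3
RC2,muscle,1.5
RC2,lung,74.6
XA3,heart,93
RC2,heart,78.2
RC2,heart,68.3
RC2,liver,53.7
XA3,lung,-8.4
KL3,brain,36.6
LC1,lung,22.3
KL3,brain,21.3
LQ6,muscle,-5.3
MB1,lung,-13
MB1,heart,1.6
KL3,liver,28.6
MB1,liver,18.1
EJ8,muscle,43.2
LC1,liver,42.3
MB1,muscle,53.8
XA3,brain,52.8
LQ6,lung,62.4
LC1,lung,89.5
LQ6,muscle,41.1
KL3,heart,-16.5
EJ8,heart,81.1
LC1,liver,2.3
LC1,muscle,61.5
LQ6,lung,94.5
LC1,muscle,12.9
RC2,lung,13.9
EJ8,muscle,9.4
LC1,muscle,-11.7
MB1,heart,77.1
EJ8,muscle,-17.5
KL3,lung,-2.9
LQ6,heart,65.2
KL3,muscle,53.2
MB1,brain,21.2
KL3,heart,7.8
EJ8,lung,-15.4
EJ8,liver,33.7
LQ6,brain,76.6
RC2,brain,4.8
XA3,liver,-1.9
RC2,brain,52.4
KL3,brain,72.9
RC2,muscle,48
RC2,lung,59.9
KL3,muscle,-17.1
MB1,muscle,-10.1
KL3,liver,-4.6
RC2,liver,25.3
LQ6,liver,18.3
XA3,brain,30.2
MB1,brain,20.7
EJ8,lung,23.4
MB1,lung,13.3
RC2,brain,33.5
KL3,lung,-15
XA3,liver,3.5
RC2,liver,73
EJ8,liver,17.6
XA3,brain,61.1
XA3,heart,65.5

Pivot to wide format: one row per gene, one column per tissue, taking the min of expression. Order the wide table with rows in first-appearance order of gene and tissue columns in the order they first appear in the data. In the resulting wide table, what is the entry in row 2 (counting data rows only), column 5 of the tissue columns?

18.6

With rows in first-appearance order of gene, row 2 is gene=XA3. tissue columns in first-appearance order: lung, liver, muscle, brain, heart; column 5 is heart.
Long rows with gene=XA3, tissue=heart: min(18.6, 93, 65.5) = 18.6.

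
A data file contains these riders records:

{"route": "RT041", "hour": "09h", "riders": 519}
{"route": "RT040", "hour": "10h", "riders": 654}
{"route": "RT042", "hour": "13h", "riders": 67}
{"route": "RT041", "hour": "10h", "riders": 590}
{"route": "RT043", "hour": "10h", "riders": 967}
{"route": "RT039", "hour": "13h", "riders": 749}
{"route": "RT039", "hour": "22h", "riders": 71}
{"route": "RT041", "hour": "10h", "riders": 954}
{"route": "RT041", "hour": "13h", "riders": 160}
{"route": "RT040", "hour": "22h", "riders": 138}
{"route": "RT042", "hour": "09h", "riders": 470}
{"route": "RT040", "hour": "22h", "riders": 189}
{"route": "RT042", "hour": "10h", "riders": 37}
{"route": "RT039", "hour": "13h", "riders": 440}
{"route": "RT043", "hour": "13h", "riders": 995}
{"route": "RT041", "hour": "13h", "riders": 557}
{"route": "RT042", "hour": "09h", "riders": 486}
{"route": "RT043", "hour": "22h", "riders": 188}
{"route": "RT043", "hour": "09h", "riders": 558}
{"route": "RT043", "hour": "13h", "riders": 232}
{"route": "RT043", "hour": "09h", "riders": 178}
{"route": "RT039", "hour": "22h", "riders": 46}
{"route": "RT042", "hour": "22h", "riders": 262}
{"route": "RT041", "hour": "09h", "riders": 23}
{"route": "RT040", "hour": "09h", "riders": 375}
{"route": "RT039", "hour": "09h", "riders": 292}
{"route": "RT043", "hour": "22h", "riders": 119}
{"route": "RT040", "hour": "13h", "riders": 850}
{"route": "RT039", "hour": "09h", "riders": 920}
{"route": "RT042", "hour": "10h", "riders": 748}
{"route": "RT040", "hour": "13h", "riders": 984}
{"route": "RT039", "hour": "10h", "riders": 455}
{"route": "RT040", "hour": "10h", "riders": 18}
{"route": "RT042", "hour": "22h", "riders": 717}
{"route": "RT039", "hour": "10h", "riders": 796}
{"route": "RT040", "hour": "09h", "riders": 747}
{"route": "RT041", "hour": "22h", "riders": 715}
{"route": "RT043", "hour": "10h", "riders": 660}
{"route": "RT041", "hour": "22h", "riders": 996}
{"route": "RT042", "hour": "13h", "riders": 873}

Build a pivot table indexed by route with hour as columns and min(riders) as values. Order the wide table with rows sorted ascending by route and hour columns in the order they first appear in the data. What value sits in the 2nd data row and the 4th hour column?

With rows sorted ascending by route, row 2 is route=RT040. hour columns in first-appearance order: 09h, 10h, 13h, 22h; column 4 is 22h.
Long rows with route=RT040, hour=22h: min(138, 189) = 138.

138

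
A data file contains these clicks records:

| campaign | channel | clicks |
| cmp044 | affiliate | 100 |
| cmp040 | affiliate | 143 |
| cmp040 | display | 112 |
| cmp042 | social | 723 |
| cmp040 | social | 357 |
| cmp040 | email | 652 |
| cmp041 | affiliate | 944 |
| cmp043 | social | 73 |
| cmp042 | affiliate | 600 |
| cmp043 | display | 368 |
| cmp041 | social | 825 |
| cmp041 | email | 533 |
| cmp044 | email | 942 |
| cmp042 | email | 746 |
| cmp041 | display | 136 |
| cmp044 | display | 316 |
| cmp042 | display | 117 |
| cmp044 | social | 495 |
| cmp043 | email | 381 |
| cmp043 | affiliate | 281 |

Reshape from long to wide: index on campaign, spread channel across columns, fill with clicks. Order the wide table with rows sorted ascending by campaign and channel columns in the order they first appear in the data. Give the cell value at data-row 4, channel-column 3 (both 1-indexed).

With rows sorted ascending by campaign, row 4 is campaign=cmp043. channel columns in first-appearance order: affiliate, display, social, email; column 3 is social.
Long rows with campaign=cmp043, channel=social: clicks = 73.

73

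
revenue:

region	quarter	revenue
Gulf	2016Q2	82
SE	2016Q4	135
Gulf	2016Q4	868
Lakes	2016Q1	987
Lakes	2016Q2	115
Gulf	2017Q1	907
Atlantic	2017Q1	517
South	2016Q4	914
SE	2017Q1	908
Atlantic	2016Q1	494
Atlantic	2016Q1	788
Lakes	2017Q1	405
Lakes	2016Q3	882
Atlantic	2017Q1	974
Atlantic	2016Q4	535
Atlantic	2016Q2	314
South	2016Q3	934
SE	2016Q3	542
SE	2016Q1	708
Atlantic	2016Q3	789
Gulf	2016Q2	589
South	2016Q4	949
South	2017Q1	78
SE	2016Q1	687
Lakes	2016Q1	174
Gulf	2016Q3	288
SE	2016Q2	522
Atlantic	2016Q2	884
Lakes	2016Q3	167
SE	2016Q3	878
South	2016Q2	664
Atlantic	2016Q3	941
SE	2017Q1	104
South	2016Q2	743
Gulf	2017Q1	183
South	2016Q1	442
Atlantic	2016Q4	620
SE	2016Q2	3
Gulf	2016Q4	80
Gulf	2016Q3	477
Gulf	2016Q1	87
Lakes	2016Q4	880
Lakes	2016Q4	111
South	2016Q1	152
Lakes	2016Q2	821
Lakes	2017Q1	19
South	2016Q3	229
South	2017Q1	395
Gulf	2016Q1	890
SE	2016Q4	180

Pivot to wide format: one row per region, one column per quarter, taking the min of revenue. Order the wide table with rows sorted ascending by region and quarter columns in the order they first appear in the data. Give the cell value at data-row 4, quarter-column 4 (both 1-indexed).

With rows sorted ascending by region, row 4 is region=SE. quarter columns in first-appearance order: 2016Q2, 2016Q4, 2016Q1, 2017Q1, 2016Q3; column 4 is 2017Q1.
Long rows with region=SE, quarter=2017Q1: min(908, 104) = 104.

104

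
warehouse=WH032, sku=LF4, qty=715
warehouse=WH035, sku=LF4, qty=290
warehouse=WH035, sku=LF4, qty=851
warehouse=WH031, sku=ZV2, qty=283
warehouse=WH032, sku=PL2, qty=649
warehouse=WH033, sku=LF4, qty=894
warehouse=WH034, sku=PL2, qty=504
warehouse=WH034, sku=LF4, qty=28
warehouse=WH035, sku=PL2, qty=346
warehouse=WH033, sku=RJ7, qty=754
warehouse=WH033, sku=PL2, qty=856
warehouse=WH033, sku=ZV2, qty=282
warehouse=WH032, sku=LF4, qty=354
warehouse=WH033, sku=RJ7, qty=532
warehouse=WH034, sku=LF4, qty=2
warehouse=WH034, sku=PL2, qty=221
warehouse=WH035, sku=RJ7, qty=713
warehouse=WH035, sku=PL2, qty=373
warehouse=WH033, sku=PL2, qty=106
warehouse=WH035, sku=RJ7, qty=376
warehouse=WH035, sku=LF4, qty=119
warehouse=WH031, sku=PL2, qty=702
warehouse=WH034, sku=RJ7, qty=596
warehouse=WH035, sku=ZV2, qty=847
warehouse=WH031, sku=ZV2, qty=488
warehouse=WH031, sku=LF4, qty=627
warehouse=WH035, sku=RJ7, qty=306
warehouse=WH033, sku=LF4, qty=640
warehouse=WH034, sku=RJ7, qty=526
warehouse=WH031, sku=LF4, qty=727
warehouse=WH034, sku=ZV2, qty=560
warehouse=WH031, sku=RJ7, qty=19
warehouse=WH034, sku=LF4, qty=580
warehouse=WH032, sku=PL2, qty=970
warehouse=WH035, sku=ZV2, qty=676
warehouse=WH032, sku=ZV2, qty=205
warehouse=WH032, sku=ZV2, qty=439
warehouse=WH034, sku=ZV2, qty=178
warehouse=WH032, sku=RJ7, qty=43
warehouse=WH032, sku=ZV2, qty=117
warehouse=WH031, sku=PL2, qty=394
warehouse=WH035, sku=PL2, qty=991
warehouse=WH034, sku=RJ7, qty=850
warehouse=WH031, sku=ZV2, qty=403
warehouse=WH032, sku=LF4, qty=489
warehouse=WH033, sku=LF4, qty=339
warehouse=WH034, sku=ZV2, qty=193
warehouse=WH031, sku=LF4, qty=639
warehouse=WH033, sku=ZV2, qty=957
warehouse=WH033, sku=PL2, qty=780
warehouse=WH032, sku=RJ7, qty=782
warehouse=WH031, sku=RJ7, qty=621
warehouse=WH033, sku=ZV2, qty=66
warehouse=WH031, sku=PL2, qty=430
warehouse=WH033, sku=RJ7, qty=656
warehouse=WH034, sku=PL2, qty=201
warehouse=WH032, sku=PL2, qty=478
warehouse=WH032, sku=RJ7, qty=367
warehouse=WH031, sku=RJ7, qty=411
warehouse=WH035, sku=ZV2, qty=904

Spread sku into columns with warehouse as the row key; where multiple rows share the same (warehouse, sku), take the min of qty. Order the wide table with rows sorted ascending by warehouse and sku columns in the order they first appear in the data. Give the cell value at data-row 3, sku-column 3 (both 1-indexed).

With rows sorted ascending by warehouse, row 3 is warehouse=WH033. sku columns in first-appearance order: LF4, ZV2, PL2, RJ7; column 3 is PL2.
Long rows with warehouse=WH033, sku=PL2: min(856, 106, 780) = 106.

106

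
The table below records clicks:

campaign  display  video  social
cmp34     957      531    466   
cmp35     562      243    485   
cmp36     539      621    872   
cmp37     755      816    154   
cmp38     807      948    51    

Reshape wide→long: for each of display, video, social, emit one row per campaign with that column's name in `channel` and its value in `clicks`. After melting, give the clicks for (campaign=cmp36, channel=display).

539

Unpivoting turns each (campaign, wide-column) pair into one long row.
The wide cell at row cmp36, column display holds 539, so the long row (cmp36, display) has clicks=539.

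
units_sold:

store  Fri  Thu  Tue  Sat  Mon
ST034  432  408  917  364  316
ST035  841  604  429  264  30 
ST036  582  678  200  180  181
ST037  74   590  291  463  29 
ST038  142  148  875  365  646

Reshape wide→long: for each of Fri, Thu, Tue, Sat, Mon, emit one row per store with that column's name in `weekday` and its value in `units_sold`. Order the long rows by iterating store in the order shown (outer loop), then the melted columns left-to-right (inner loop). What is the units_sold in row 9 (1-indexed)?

25 rows total (5 × 5). Row 9: index ⌊(9-1)/5⌋ = 1 into store → ST035; (9-1) mod 5 = 3 into the melted columns → Sat.
So row 9 is (ST035, Sat, 264); units_sold = 264.

264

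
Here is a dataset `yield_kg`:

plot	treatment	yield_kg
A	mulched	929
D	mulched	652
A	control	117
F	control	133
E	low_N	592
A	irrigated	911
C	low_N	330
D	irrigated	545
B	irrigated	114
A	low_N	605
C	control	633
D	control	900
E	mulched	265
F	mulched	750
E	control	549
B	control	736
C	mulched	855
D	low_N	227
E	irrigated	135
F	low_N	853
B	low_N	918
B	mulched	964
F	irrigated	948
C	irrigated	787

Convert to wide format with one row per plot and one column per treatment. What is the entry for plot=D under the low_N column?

227

Wide layout: rows indexed by plot, columns are the 4 distinct treatment values (mulched, control, low_N, irrigated).
Cell (plot=D, treatment=low_N) draws from the long row where plot=D and treatment=low_N, which has yield_kg=227.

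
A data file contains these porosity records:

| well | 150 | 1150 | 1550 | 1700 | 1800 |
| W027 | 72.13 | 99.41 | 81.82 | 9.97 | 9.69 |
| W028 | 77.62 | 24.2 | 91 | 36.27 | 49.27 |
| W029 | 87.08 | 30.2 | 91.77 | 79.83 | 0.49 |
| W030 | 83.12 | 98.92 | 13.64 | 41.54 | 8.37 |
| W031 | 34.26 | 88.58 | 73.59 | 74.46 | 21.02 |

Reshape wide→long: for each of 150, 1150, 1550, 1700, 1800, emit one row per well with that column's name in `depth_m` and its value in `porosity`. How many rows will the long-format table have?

5 well values × 5 melted columns = 25 rows.

25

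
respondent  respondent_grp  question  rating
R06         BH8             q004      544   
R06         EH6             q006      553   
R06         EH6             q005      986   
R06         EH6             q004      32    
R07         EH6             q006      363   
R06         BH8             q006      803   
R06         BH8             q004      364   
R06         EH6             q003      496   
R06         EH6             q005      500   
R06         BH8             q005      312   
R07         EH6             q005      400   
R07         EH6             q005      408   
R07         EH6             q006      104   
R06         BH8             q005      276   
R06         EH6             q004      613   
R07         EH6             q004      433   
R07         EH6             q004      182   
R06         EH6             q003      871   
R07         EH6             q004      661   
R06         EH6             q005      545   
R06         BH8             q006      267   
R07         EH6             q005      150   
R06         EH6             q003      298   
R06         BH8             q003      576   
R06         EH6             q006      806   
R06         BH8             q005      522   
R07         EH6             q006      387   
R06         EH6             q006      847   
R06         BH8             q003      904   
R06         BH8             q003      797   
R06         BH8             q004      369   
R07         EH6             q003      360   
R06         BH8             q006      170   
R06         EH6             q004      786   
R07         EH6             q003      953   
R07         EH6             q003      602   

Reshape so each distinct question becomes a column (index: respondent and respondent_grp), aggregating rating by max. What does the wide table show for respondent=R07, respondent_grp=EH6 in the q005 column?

408

Rows with respondent=R07, respondent_grp=EH6 and question=q005: rating values are 400, 408, 150.
max(400, 408, 150) = 408.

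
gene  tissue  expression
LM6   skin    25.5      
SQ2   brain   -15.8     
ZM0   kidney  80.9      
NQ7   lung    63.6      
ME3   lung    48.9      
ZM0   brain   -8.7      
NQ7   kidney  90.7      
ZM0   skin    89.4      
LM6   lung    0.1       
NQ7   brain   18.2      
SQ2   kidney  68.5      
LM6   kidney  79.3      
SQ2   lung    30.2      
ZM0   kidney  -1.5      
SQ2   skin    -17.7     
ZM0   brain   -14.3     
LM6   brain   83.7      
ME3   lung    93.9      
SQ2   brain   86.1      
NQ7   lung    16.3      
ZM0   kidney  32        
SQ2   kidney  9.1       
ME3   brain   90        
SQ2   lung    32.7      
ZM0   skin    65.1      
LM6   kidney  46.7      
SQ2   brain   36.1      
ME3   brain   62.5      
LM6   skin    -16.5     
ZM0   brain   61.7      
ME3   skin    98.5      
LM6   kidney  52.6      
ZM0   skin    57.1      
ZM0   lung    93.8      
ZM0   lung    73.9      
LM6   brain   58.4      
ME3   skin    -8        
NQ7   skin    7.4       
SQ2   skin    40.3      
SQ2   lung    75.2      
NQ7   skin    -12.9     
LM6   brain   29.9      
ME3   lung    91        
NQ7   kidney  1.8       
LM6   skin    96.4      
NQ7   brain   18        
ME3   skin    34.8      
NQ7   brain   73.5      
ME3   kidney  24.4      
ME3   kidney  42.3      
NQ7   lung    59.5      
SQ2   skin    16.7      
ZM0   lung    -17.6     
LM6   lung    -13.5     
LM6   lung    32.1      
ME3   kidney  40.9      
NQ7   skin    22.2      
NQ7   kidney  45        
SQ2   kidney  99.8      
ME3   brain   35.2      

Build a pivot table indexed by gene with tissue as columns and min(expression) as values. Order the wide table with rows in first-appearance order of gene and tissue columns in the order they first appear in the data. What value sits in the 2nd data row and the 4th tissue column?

30.2

With rows in first-appearance order of gene, row 2 is gene=SQ2. tissue columns in first-appearance order: skin, brain, kidney, lung; column 4 is lung.
Long rows with gene=SQ2, tissue=lung: min(30.2, 32.7, 75.2) = 30.2.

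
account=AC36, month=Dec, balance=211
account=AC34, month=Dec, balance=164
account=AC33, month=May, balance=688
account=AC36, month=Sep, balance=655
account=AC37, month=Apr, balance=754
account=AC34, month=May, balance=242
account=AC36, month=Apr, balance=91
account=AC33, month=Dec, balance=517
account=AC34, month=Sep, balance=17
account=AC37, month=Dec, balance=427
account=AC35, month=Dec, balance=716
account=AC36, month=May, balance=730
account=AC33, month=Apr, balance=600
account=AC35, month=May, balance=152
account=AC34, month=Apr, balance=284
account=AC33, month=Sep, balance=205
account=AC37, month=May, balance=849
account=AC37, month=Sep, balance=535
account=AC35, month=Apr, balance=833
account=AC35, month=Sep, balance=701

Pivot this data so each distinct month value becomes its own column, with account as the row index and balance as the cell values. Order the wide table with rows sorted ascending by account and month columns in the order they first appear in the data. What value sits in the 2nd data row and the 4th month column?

284

With rows sorted ascending by account, row 2 is account=AC34. month columns in first-appearance order: Dec, May, Sep, Apr; column 4 is Apr.
Long rows with account=AC34, month=Apr: balance = 284.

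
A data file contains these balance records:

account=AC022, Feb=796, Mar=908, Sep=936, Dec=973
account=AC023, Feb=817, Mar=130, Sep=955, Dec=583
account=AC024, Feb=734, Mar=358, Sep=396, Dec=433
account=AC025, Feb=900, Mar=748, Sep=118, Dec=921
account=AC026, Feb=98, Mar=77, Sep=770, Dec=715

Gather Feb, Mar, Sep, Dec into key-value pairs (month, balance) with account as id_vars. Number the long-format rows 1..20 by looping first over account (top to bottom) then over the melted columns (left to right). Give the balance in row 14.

20 rows total (5 × 4). Row 14: index ⌊(14-1)/4⌋ = 3 into account → AC025; (14-1) mod 4 = 1 into the melted columns → Mar.
So row 14 is (AC025, Mar, 748); balance = 748.

748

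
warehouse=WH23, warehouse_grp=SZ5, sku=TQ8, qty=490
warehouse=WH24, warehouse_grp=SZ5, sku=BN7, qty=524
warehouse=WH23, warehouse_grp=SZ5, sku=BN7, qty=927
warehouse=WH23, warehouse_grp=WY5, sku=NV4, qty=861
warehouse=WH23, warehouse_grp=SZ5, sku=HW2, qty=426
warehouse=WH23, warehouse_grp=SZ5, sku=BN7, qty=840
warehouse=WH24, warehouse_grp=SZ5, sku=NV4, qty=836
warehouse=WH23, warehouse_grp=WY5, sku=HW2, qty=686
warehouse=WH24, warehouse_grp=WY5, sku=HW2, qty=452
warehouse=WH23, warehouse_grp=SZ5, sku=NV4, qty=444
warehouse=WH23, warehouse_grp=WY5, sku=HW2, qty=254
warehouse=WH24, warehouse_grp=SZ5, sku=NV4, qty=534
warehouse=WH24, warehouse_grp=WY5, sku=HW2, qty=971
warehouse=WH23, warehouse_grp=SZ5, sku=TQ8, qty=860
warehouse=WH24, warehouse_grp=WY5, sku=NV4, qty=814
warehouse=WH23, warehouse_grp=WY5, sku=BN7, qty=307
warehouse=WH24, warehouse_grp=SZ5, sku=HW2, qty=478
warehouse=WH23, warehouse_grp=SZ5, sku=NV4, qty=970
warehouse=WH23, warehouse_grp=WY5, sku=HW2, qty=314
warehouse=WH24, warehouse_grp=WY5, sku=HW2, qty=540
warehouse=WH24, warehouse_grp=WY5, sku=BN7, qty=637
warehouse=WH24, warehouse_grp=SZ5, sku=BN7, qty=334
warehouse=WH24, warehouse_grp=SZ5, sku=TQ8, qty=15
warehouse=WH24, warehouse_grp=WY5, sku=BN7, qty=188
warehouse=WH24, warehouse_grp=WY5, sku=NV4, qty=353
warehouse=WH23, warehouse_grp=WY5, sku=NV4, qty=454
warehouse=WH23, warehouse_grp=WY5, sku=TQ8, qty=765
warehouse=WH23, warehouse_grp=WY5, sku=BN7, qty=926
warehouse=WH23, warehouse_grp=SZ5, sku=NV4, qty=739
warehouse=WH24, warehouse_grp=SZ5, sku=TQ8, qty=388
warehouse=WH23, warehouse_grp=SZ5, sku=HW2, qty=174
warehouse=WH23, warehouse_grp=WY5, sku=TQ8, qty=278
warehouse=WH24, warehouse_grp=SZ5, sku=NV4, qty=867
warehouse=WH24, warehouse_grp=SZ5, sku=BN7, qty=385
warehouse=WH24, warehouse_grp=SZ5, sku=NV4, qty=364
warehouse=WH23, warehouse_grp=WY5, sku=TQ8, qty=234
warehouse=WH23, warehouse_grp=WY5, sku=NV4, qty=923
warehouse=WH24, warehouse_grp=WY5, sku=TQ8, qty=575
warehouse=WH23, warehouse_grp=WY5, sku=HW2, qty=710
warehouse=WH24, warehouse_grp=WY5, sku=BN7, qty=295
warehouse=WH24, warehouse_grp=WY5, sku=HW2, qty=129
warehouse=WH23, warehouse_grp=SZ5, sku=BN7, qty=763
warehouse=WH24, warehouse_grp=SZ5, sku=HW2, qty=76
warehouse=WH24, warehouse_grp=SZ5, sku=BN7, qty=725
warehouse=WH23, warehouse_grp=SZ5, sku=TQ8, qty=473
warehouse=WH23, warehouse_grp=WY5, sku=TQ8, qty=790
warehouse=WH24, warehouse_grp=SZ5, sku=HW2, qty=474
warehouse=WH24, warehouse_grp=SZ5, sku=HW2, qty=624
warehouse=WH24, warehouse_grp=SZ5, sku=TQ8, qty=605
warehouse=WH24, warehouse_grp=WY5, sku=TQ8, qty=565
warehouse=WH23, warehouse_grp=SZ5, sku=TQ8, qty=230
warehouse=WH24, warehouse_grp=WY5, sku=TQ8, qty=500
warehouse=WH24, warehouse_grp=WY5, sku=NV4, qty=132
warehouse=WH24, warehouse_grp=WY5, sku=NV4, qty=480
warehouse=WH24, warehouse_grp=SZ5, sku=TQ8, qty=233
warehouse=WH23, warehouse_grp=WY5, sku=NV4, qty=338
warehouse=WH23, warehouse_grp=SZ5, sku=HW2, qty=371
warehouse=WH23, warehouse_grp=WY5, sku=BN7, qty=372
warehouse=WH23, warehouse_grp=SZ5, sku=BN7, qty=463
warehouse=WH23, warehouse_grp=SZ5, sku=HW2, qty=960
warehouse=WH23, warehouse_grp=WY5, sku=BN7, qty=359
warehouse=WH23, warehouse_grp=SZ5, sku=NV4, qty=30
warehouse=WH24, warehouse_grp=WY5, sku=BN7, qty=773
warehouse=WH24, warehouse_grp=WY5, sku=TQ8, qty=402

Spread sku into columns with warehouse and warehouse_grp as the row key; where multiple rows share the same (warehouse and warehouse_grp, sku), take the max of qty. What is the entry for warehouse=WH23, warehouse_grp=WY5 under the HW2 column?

Rows with warehouse=WH23, warehouse_grp=WY5 and sku=HW2: qty values are 686, 254, 314, 710.
max(686, 254, 314, 710) = 710.

710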